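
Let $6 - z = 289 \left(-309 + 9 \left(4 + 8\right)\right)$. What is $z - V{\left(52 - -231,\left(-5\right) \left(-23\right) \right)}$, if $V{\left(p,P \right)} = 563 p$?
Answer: $-101234$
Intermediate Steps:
$z = 58095$ ($z = 6 - 289 \left(-309 + 9 \left(4 + 8\right)\right) = 6 - 289 \left(-309 + 9 \cdot 12\right) = 6 - 289 \left(-309 + 108\right) = 6 - 289 \left(-201\right) = 6 - -58089 = 6 + 58089 = 58095$)
$z - V{\left(52 - -231,\left(-5\right) \left(-23\right) \right)} = 58095 - 563 \left(52 - -231\right) = 58095 - 563 \left(52 + 231\right) = 58095 - 563 \cdot 283 = 58095 - 159329 = -101234$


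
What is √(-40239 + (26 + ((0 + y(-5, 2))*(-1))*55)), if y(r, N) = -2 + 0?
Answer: I*√40103 ≈ 200.26*I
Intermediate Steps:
y(r, N) = -2
√(-40239 + (26 + ((0 + y(-5, 2))*(-1))*55)) = √(-40239 + (26 + ((0 - 2)*(-1))*55)) = √(-40239 + (26 - 2*(-1)*55)) = √(-40239 + (26 + 2*55)) = √(-40239 + (26 + 110)) = √(-40239 + 136) = √(-40103) = I*√40103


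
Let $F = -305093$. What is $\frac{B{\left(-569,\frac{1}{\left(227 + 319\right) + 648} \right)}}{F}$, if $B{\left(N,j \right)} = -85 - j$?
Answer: $\frac{101491}{364281042} \approx 0.00027861$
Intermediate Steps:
$\frac{B{\left(-569,\frac{1}{\left(227 + 319\right) + 648} \right)}}{F} = \frac{-85 - \frac{1}{\left(227 + 319\right) + 648}}{-305093} = \left(-85 - \frac{1}{546 + 648}\right) \left(- \frac{1}{305093}\right) = \left(-85 - \frac{1}{1194}\right) \left(- \frac{1}{305093}\right) = \left(- \frac{101491}{1194}\right) \left(- \frac{1}{305093}\right) = \frac{101491}{364281042}$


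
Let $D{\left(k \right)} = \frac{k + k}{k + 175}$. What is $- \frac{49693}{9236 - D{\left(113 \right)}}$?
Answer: $- \frac{7155792}{1329871} \approx -5.3808$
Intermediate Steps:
$D{\left(k \right)} = \frac{2 k}{175 + k}$
$- \frac{49693}{9236 - D{\left(113 \right)}} = - \frac{49693}{9236 - 2 \cdot 113 \frac{1}{175 + 113}} = - \frac{49693}{9236 - 2 \cdot 113 \cdot \frac{1}{288}} = - \frac{49693}{9236 - \frac{113}{144}} = - \frac{49693}{\frac{1329871}{144}} = \left(-49693\right) \frac{144}{1329871} = - \frac{7155792}{1329871}$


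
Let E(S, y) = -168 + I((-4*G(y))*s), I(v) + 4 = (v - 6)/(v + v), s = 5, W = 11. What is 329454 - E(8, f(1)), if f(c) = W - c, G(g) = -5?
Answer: 32962553/100 ≈ 3.2963e+5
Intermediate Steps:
I(v) = -4 + (-6 + v)/(2*v) (I(v) = -4 + (v - 6)/(v + v) = -4 + (-6 + v)/((2*v)) = -4 + (-6 + v)*(1/(2*v)) = -4 + (-6 + v)/(2*v))
f(c) = 11 - c
E(S, y) = -17153/100 (E(S, y) = -168 + (-7/2 - 3/(-4*(-5)*5)) = -168 + (-7/2 - 3/(20*5)) = -168 + (-7/2 - 3/100) = -168 - 353/100 = -17153/100)
329454 - E(8, f(1)) = 329454 - 1*(-17153/100) = 329454 + 17153/100 = 32962553/100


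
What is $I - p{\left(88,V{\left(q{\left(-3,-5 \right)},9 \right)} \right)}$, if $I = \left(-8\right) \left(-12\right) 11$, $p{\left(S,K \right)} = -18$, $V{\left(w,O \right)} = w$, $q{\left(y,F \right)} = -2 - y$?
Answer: $1074$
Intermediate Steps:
$I = 1056$ ($I = 96 \cdot 11 = 1056$)
$I - p{\left(88,V{\left(q{\left(-3,-5 \right)},9 \right)} \right)} = 1056 - -18 = 1056 + 18 = 1074$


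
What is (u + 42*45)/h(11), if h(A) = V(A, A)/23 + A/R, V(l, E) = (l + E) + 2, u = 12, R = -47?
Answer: 2056062/875 ≈ 2349.8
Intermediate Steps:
V(l, E) = 2 + E + l (V(l, E) = (E + l) + 2 = 2 + E + l)
h(A) = 2/23 + 71*A/1081 (h(A) = (2 + A + A)/23 + A/(-47) = (2 + 2*A)*(1/23) + A*(-1/47) = (2/23 + 2*A/23) - A/47 = 2/23 + 71*A/1081)
(u + 42*45)/h(11) = (12 + 42*45)/(2/23 + (71/1081)*11) = (12 + 1890)/(2/23 + 781/1081) = 1902/(875/1081) = 1902*(1081/875) = 2056062/875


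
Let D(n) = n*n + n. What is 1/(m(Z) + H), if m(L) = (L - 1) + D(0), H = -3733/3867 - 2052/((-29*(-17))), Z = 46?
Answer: 1906431/76013942 ≈ 0.025080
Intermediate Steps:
D(n) = n + n**2 (D(n) = n**2 + n = n + n**2)
H = -9775453/1906431 (H = -3733*1/3867 - 2052/493 = -3733/3867 - 2052*1/493 = -3733/3867 - 2052/493 = -9775453/1906431 ≈ -5.1276)
m(L) = -1 + L (m(L) = (L - 1) + 0*(1 + 0) = (-1 + L) + 0*1 = (-1 + L) + 0 = -1 + L)
1/(m(Z) + H) = 1/((-1 + 46) - 9775453/1906431) = 1/(45 - 9775453/1906431) = 1/(76013942/1906431) = 1906431/76013942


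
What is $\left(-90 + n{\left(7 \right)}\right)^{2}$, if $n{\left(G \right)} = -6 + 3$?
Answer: $8649$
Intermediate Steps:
$n{\left(G \right)} = -3$
$\left(-90 + n{\left(7 \right)}\right)^{2} = \left(-90 - 3\right)^{2} = \left(-93\right)^{2} = 8649$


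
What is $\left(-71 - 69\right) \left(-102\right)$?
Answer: $14280$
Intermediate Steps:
$\left(-71 - 69\right) \left(-102\right) = \left(-140\right) \left(-102\right) = 14280$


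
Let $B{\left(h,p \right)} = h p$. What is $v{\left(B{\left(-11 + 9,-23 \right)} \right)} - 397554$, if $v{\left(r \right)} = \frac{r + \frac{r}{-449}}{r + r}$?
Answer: $- \frac{178501522}{449} \approx -3.9755 \cdot 10^{5}$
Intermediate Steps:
$v{\left(r \right)} = \frac{224}{449}$ ($v{\left(r \right)} = \frac{r + r \left(- \frac{1}{449}\right)}{2 r} = \left(r - \frac{r}{449}\right) \frac{1}{2 r} = \frac{448 r}{449} \frac{1}{2 r} = \frac{224}{449}$)
$v{\left(B{\left(-11 + 9,-23 \right)} \right)} - 397554 = \frac{224}{449} - 397554 = - \frac{178501522}{449}$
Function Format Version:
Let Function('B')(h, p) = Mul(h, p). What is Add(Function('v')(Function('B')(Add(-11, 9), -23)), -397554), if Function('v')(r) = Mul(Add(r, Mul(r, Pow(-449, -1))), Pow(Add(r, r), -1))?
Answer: Rational(-178501522, 449) ≈ -3.9755e+5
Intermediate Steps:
Function('v')(r) = Rational(224, 449) (Function('v')(r) = Mul(Add(r, Mul(r, Rational(-1, 449))), Pow(Mul(2, r), -1)) = Mul(Add(r, Mul(Rational(-1, 449), r)), Mul(Rational(1, 2), Pow(r, -1))) = Mul(Mul(Rational(448, 449), r), Mul(Rational(1, 2), Pow(r, -1))) = Rational(224, 449))
Add(Function('v')(Function('B')(Add(-11, 9), -23)), -397554) = Add(Rational(224, 449), -397554) = Rational(-178501522, 449)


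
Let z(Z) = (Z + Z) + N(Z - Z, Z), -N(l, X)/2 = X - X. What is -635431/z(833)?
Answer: -635431/1666 ≈ -381.41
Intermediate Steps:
N(l, X) = 0 (N(l, X) = -2*(X - X) = -2*0 = 0)
z(Z) = 2*Z (z(Z) = (Z + Z) + 0 = 2*Z + 0 = 2*Z)
-635431/z(833) = -635431/(2*833) = -635431/1666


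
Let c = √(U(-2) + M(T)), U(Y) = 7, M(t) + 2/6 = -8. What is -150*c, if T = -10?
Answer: -100*I*√3 ≈ -173.21*I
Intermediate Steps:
M(t) = -25/3 (M(t) = -⅓ - 8 = -25/3)
c = 2*I*√3/3 (c = √(7 - 25/3) = √(-4/3) = 2*I*√3/3 ≈ 1.1547*I)
-150*c = -100*I*√3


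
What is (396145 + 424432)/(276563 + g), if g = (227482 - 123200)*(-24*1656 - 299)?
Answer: -820577/4175487563 ≈ -0.00019652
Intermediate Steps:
g = -4175764126 (g = 104282*(-39744 - 299) = 104282*(-40043) = -4175764126)
(396145 + 424432)/(276563 + g) = (396145 + 424432)/(276563 - 4175764126) = 820577/(-4175487563) = 820577*(-1/4175487563) = -820577/4175487563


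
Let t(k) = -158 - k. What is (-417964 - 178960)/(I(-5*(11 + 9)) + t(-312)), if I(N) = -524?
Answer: 298462/185 ≈ 1613.3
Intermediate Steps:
(-417964 - 178960)/(I(-5*(11 + 9)) + t(-312)) = (-417964 - 178960)/(-524 + (-158 - 1*(-312))) = -596924/(-524 + (-158 + 312)) = -596924/(-524 + 154) = -596924/(-370) = -596924*(-1/370) = 298462/185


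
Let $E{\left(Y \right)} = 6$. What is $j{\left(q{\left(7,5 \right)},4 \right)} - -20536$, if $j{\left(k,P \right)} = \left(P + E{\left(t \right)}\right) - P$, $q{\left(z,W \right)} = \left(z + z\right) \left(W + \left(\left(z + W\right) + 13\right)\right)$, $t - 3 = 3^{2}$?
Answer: $20542$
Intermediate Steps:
$t = 12$ ($t = 3 + 3^{2} = 3 + 9 = 12$)
$q{\left(z,W \right)} = 2 z \left(13 + z + 2 W\right)$ ($q{\left(z,W \right)} = 2 z \left(W + \left(\left(W + z\right) + 13\right)\right) = 2 z \left(W + \left(13 + W + z\right)\right) = 2 z \left(13 + z + 2 W\right)$)
$j{\left(k,P \right)} = 6$ ($j{\left(k,P \right)} = \left(P + 6\right) - P = \left(6 + P\right) - P = 6$)
$j{\left(q{\left(7,5 \right)},4 \right)} - -20536 = 6 - -20536 = 6 + 20536 = 20542$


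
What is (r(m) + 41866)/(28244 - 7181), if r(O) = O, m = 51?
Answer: 41917/21063 ≈ 1.9901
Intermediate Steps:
(r(m) + 41866)/(28244 - 7181) = (51 + 41866)/(28244 - 7181) = 41917/21063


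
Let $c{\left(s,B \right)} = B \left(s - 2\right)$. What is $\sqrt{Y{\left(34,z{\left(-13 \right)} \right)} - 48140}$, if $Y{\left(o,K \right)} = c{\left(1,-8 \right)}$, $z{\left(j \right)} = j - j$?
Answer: $6 i \sqrt{1337} \approx 219.39 i$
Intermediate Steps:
$c{\left(s,B \right)} = B \left(-2 + s\right)$
$z{\left(j \right)} = 0$
$Y{\left(o,K \right)} = 8$ ($Y{\left(o,K \right)} = - 8 \left(-2 + 1\right) = \left(-8\right) \left(-1\right) = 8$)
$\sqrt{Y{\left(34,z{\left(-13 \right)} \right)} - 48140} = \sqrt{8 - 48140} = \sqrt{-48132} = 6 i \sqrt{1337}$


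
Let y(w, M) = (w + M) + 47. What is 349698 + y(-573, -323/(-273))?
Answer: 95324279/273 ≈ 3.4917e+5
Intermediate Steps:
y(w, M) = 47 + M + w (y(w, M) = (M + w) + 47 = 47 + M + w)
349698 + y(-573, -323/(-273)) = 349698 + (47 - 323/(-273) - 573) = 349698 + (47 - 323*(-1/273) - 573) = 349698 + (47 + 323/273 - 573) = 349698 - 143275/273 = 95324279/273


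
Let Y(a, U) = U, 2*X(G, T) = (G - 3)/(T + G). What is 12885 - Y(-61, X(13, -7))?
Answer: 77305/6 ≈ 12884.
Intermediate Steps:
X(G, T) = (-3 + G)/(2*(G + T)) (X(G, T) = ((G - 3)/(T + G))/2 = ((-3 + G)/(G + T))/2 = (-3 + G)/(2*(G + T)))
12885 - Y(-61, X(13, -7)) = 12885 - (-3 + 13)/(2*(13 - 7)) = 12885 - 10/(2*6) = 12885 - 1*⅚ = 12885 - ⅚ = 77305/6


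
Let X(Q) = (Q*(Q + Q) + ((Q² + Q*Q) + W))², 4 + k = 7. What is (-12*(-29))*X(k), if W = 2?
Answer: 502512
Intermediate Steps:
k = 3 (k = -4 + 7 = 3)
X(Q) = (2 + 4*Q²)² (X(Q) = (Q*(Q + Q) + ((Q² + Q*Q) + 2))² = (Q*(2*Q) + ((Q² + Q²) + 2))² = (2*Q² + (2*Q² + 2))² = (2*Q² + (2 + 2*Q²))² = (2 + 4*Q²)²)
(-12*(-29))*X(k) = (-12*(-29))*(4*(1 + 2*3²)²) = 348*(4*(1 + 2*9)²) = 348*(4*(1 + 18)²) = 348*(4*19²) = 348*(4*361) = 348*1444 = 502512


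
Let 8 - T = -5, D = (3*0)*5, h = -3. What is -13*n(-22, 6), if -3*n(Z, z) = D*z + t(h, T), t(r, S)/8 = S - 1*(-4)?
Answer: 1768/3 ≈ 589.33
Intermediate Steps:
D = 0 (D = 0*5 = 0)
T = 13 (T = 8 - 1*(-5) = 8 + 5 = 13)
t(r, S) = 32 + 8*S (t(r, S) = 8*(S - 1*(-4)) = 8*(S + 4) = 8*(4 + S) = 32 + 8*S)
n(Z, z) = -136/3 (n(Z, z) = -(0*z + (32 + 8*13))/3 = -(0 + (32 + 104))/3 = -(0 + 136)/3 = -⅓*136 = -136/3)
-13*n(-22, 6) = -13*(-136/3) = 1768/3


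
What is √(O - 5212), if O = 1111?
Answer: I*√4101 ≈ 64.039*I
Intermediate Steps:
√(O - 5212) = √(1111 - 5212) = √(-4101) = I*√4101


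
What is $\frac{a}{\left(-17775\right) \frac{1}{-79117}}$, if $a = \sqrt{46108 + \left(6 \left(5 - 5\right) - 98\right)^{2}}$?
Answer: $\frac{316468 \sqrt{3482}}{17775} \approx 1050.6$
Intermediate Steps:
$a = 4 \sqrt{3482}$ ($a = \sqrt{46108 + \left(6 \cdot 0 - 98\right)^{2}} = \sqrt{46108 + \left(0 - 98\right)^{2}} = \sqrt{46108 + \left(-98\right)^{2}} = \sqrt{46108 + 9604} = \sqrt{55712} = 4 \sqrt{3482} \approx 236.03$)
$\frac{a}{\left(-17775\right) \frac{1}{-79117}} = \frac{4 \sqrt{3482}}{\left(-17775\right) \frac{1}{-79117}} = \frac{4 \sqrt{3482}}{\left(-17775\right) \left(- \frac{1}{79117}\right)} = \frac{4 \sqrt{3482}}{\frac{17775}{79117}} = 4 \sqrt{3482} \cdot \frac{79117}{17775} = \frac{316468 \sqrt{3482}}{17775}$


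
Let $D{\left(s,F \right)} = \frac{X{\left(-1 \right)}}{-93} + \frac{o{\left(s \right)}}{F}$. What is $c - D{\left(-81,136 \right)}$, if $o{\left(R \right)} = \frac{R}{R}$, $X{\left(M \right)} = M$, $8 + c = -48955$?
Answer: $- \frac{619284253}{12648} \approx -48963.0$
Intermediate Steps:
$c = -48963$ ($c = -8 - 48955 = -48963$)
$o{\left(R \right)} = 1$
$D{\left(s,F \right)} = \frac{1}{93} + \frac{1}{F}$ ($D{\left(s,F \right)} = - \frac{1}{-93} + 1 \frac{1}{F} = \left(-1\right) \left(- \frac{1}{93}\right) + \frac{1}{F} = \frac{1}{93} + \frac{1}{F}$)
$c - D{\left(-81,136 \right)} = -48963 - \frac{93 + 136}{93 \cdot 136} = -48963 - \frac{1}{93} \cdot \frac{1}{136} \cdot 229 = -48963 - \frac{229}{12648} = - \frac{619284253}{12648}$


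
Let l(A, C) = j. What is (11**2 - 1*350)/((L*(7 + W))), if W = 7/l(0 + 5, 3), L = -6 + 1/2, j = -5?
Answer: 1145/154 ≈ 7.4351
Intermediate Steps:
l(A, C) = -5
L = -11/2 (L = -6 + 1/2 = -11/2 ≈ -5.5000)
W = -7/5 (W = 7/(-5) = 7*(-1/5) = -7/5 ≈ -1.4000)
(11**2 - 1*350)/((L*(7 + W))) = (11**2 - 1*350)/((-11*(7 - 7/5)/2)) = (121 - 350)/((-11/2*28/5)) = -229/(-154/5) = -229*(-5/154) = 1145/154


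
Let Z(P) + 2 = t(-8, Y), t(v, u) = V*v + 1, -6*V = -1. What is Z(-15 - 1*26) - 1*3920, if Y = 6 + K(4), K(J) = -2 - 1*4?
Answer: -11767/3 ≈ -3922.3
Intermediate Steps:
K(J) = -6 (K(J) = -2 - 4 = -6)
V = ⅙ (V = -⅙*(-1) = ⅙ ≈ 0.16667)
Y = 0 (Y = 6 - 6 = 0)
t(v, u) = 1 + v/6 (t(v, u) = v/6 + 1 = 1 + v/6)
Z(P) = -7/3 (Z(P) = -2 + (1 + (⅙)*(-8)) = -2 + (1 - 4/3) = -2 - ⅓ = -7/3)
Z(-15 - 1*26) - 1*3920 = -7/3 - 1*3920 = -7/3 - 3920 = -11767/3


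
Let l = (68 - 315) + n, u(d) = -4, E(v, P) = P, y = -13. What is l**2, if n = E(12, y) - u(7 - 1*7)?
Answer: 65536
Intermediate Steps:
n = -9 (n = -13 - 1*(-4) = -13 + 4 = -9)
l = -256 (l = (68 - 315) - 9 = -247 - 9 = -256)
l**2 = (-256)**2 = 65536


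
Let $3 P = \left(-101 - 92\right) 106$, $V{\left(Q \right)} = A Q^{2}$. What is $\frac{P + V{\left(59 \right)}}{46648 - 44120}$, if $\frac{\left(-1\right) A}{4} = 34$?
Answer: $- \frac{720353}{3792} \approx -189.97$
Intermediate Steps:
$A = -136$ ($A = \left(-4\right) 34 = -136$)
$V{\left(Q \right)} = - 136 Q^{2}$
$P = - \frac{20458}{3}$ ($P = \frac{\left(-101 - 92\right) 106}{3} = \frac{\left(-193\right) 106}{3} = \frac{1}{3} \left(-20458\right) = - \frac{20458}{3} \approx -6819.3$)
$\frac{P + V{\left(59 \right)}}{46648 - 44120} = \frac{- \frac{20458}{3} - 136 \cdot 59^{2}}{46648 - 44120} = \frac{- \frac{20458}{3} - 473416}{2528} = \left(- \frac{20458}{3} - 473416\right) \frac{1}{2528} = \left(- \frac{1440706}{3}\right) \frac{1}{2528} = - \frac{720353}{3792}$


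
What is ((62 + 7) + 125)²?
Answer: 37636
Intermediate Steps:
((62 + 7) + 125)² = (69 + 125)² = 194² = 37636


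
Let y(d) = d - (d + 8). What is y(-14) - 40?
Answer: -48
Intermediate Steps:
y(d) = -8 (y(d) = d - (8 + d) = d + (-8 - d) = -8)
y(-14) - 40 = -8 - 40 = -48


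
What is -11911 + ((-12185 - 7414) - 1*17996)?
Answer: -49506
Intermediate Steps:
-11911 + ((-12185 - 7414) - 1*17996) = -11911 + (-19599 - 17996) = -11911 - 37595 = -49506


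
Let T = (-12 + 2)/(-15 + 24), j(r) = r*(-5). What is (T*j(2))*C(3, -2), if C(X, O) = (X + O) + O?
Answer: -100/9 ≈ -11.111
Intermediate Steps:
j(r) = -5*r
C(X, O) = X + 2*O (C(X, O) = (O + X) + O = X + 2*O)
T = -10/9 ≈ -1.1111
(T*j(2))*C(3, -2) = (-(-50)*2/9)*(3 + 2*(-2)) = (-10/9*(-10))*(3 - 4) = (100/9)*(-1) = -100/9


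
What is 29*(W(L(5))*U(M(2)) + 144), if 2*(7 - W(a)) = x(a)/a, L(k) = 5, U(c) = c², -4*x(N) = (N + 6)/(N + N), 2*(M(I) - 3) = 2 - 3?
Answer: 348783/64 ≈ 5449.7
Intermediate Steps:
M(I) = 5/2 (M(I) = 3 + (2 - 3)/2 = 3 + (½)*(-1) = 3 - ½ = 5/2)
x(N) = -(6 + N)/(8*N) (x(N) = -(N + 6)/(4*(N + N)) = -(6 + N)/(4*(2*N)) = -(6 + N)*1/(2*N)/4 = -(6 + N)/(8*N))
W(a) = 7 - (-6 - a)/(16*a²) (W(a) = 7 - (-6 - a)/(8*a)/(2*a) = 7 - (-6 - a)/(16*a²))
29*(W(L(5))*U(M(2)) + 144) = 29*(((1/16)*(6 + 5 + 112*5²)/5²)*(5/2)² + 144) = 29*(((1/16)*(1/25)*(6 + 5 + 112*25))*(25/4) + 144) = 29*(((1/16)*(1/25)*(6 + 5 + 2800))*(25/4) + 144) = 29*(((1/16)*(1/25)*2811)*(25/4) + 144) = 29*((2811/400)*(25/4) + 144) = 29*(2811/64 + 144) = 29*(12027/64) = 348783/64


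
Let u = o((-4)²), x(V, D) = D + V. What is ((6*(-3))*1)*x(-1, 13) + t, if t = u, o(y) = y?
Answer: -200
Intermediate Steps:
u = 16 (u = (-4)² = 16)
t = 16
((6*(-3))*1)*x(-1, 13) + t = ((6*(-3))*1)*(13 - 1) + 16 = -18*1*12 + 16 = -18*12 + 16 = -216 + 16 = -200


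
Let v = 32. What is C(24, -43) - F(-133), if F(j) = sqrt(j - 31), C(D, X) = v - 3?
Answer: 29 - 2*I*sqrt(41) ≈ 29.0 - 12.806*I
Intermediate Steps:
C(D, X) = 29 (C(D, X) = 32 - 3 = 29)
F(j) = sqrt(-31 + j)
C(24, -43) - F(-133) = 29 - sqrt(-31 - 133) = 29 - sqrt(-164) = 29 - 2*I*sqrt(41)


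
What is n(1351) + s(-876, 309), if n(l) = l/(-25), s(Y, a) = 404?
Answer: 8749/25 ≈ 349.96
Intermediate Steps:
n(l) = -l/25 (n(l) = l*(-1/25) = -l/25)
n(1351) + s(-876, 309) = -1/25*1351 + 404 = -1351/25 + 404 = 8749/25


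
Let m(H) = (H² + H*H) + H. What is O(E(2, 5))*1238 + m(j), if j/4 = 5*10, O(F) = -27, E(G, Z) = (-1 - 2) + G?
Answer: 46774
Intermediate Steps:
E(G, Z) = -3 + G
j = 200 (j = 4*(5*10) = 4*50 = 200)
m(H) = H + 2*H² (m(H) = (H² + H²) + H = 2*H² + H = H + 2*H²)
O(E(2, 5))*1238 + m(j) = -27*1238 + 200*(1 + 2*200) = -33426 + 200*(1 + 400) = -33426 + 200*401 = -33426 + 80200 = 46774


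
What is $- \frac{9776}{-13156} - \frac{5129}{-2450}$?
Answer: $\frac{1758237}{619850} \approx 2.8366$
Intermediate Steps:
$- \frac{9776}{-13156} - \frac{5129}{-2450} = \left(-9776\right) \left(- \frac{1}{13156}\right) - - \frac{5129}{2450} = \frac{188}{253} + \frac{5129}{2450} = \frac{1758237}{619850}$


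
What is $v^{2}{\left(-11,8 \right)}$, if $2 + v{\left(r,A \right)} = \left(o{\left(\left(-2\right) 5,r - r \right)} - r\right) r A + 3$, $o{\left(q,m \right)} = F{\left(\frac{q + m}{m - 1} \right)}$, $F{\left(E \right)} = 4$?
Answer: $1739761$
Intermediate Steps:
$o{\left(q,m \right)} = 4$
$v{\left(r,A \right)} = 1 + A r \left(4 - r\right)$ ($v{\left(r,A \right)} = -2 + \left(\left(4 - r\right) r A + 3\right) = -2 + \left(r \left(4 - r\right) A + 3\right) = -2 + \left(A r \left(4 - r\right) + 3\right) = -2 + \left(3 + A r \left(4 - r\right)\right) = 1 + A r \left(4 - r\right)$)
$v^{2}{\left(-11,8 \right)} = \left(1 - 8 \left(-11\right)^{2} + 4 \cdot 8 \left(-11\right)\right)^{2} = \left(1 - 8 \cdot 121 - 352\right)^{2} = \left(1 - 968 - 352\right)^{2} = \left(-1319\right)^{2} = 1739761$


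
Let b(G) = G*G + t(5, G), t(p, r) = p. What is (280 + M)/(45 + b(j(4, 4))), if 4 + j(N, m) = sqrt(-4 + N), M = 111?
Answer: 391/66 ≈ 5.9242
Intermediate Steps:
j(N, m) = -4 + sqrt(-4 + N)
b(G) = 5 + G**2 (b(G) = G*G + 5 = G**2 + 5 = 5 + G**2)
(280 + M)/(45 + b(j(4, 4))) = (280 + 111)/(45 + (5 + (-4 + sqrt(-4 + 4))**2)) = 391/(45 + (5 + (-4 + sqrt(0))**2)) = 391/(45 + (5 + (-4 + 0)**2)) = 391/(45 + (5 + (-4)**2)) = 391/(45 + (5 + 16)) = 391/(45 + 21) = 391/66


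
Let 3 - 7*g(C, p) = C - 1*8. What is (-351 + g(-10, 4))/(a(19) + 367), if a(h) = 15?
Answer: -174/191 ≈ -0.91099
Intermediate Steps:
g(C, p) = 11/7 - C/7 (g(C, p) = 3/7 - (C - 1*8)/7 = 3/7 - (C - 8)/7 = 3/7 - (-8 + C)/7 = 3/7 + (8/7 - C/7) = 11/7 - C/7)
(-351 + g(-10, 4))/(a(19) + 367) = (-351 + (11/7 - ⅐*(-10)))/(15 + 367) = (-351 + (11/7 + 10/7))/382 = (-351 + 3)*(1/382) = -348*1/382 = -174/191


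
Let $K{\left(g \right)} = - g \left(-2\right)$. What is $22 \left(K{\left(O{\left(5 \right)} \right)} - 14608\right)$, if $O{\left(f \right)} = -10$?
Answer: $-321816$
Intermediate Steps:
$K{\left(g \right)} = 2 g$
$22 \left(K{\left(O{\left(5 \right)} \right)} - 14608\right) = 22 \left(2 \left(-10\right) - 14608\right) = 22 \left(-20 - 14608\right) = 22 \left(-14628\right) = -321816$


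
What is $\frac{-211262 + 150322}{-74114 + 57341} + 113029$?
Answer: $\frac{1895896357}{16773} \approx 1.1303 \cdot 10^{5}$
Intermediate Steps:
$\frac{-211262 + 150322}{-74114 + 57341} + 113029 = - \frac{60940}{-16773} + 113029 = \left(-60940\right) \left(- \frac{1}{16773}\right) + 113029 = \frac{60940}{16773} + 113029 = \frac{1895896357}{16773}$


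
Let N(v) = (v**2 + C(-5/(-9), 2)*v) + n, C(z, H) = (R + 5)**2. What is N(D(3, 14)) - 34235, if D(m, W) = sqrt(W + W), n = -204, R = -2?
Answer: -34411 + 18*sqrt(7) ≈ -34363.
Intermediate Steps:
C(z, H) = 9 (C(z, H) = (-2 + 5)**2 = 3**2 = 9)
D(m, W) = sqrt(2)*sqrt(W) (D(m, W) = sqrt(2*W) = sqrt(2)*sqrt(W))
N(v) = -204 + v**2 + 9*v (N(v) = (v**2 + 9*v) - 204 = -204 + v**2 + 9*v)
N(D(3, 14)) - 34235 = (-204 + (sqrt(2)*sqrt(14))**2 + 9*(sqrt(2)*sqrt(14))) - 34235 = (-204 + (2*sqrt(7))**2 + 9*(2*sqrt(7))) - 34235 = (-204 + 28 + 18*sqrt(7)) - 34235 = (-176 + 18*sqrt(7)) - 34235 = -34411 + 18*sqrt(7)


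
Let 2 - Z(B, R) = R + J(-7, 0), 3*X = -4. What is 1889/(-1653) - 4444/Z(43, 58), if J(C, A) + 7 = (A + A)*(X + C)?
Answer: 7253371/80997 ≈ 89.551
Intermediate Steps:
X = -4/3 (X = (⅓)*(-4) = -4/3 ≈ -1.3333)
J(C, A) = -7 + 2*A*(-4/3 + C) (J(C, A) = -7 + (A + A)*(-4/3 + C) = -7 + (2*A)*(-4/3 + C) = -7 + 2*A*(-4/3 + C))
Z(B, R) = 9 - R (Z(B, R) = 2 - (R + (-7 - 8/3*0 + 2*0*(-7))) = 2 - (R + (-7 + 0 + 0)) = 2 - (R - 7) = 2 - (-7 + R) = 2 + (7 - R) = 9 - R)
1889/(-1653) - 4444/Z(43, 58) = 1889/(-1653) - 4444/(9 - 1*58) = 1889*(-1/1653) - 4444/(9 - 58) = -1889/1653 - 4444/(-49) = -1889/1653 - 4444*(-1/49) = -1889/1653 + 4444/49 = 7253371/80997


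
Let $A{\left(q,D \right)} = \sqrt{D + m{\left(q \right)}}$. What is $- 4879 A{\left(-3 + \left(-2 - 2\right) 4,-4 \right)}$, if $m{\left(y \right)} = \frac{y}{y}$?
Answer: $- 4879 i \sqrt{3} \approx - 8450.7 i$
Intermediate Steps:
$m{\left(y \right)} = 1$
$A{\left(q,D \right)} = \sqrt{1 + D}$ ($A{\left(q,D \right)} = \sqrt{D + 1} = \sqrt{1 + D}$)
$- 4879 A{\left(-3 + \left(-2 - 2\right) 4,-4 \right)} = - 4879 \sqrt{1 - 4} = - 4879 \sqrt{-3} = - 4879 i \sqrt{3}$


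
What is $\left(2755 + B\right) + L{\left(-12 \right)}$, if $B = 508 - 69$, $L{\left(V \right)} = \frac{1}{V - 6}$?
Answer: $\frac{57491}{18} \approx 3193.9$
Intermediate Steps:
$L{\left(V \right)} = \frac{1}{-6 + V}$
$B = 439$ ($B = 508 - 69 = 439$)
$\left(2755 + B\right) + L{\left(-12 \right)} = \left(2755 + 439\right) + \frac{1}{-6 - 12} = 3194 + \frac{1}{-18} = 3194 - \frac{1}{18} = \frac{57491}{18}$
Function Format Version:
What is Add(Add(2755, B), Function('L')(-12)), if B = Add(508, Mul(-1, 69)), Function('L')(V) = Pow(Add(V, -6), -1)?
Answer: Rational(57491, 18) ≈ 3193.9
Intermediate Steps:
Function('L')(V) = Pow(Add(-6, V), -1)
B = 439 (B = Add(508, -69) = 439)
Add(Add(2755, B), Function('L')(-12)) = Add(Add(2755, 439), Pow(Add(-6, -12), -1)) = Add(3194, Pow(-18, -1)) = Add(3194, Rational(-1, 18)) = Rational(57491, 18)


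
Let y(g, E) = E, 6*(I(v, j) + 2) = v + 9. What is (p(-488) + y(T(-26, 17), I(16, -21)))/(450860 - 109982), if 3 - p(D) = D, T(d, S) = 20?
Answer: 2959/2045268 ≈ 0.0014468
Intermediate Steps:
I(v, j) = -½ + v/6 (I(v, j) = -2 + (v + 9)/6 = -2 + (9 + v)/6 = -2 + (3/2 + v/6) = -½ + v/6)
p(D) = 3 - D
(p(-488) + y(T(-26, 17), I(16, -21)))/(450860 - 109982) = ((3 - 1*(-488)) + (-½ + (⅙)*16))/(450860 - 109982) = ((3 + 488) + (-½ + 8/3))/340878 = (491 + 13/6)*(1/340878) = (2959/6)*(1/340878) = 2959/2045268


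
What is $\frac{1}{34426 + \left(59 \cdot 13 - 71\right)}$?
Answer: $\frac{1}{35122} \approx 2.8472 \cdot 10^{-5}$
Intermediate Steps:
$\frac{1}{34426 + \left(59 \cdot 13 - 71\right)} = \frac{1}{34426 + \left(767 - 71\right)} = \frac{1}{34426 + 696} = \frac{1}{35122}$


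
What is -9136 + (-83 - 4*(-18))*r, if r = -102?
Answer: -8014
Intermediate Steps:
-9136 + (-83 - 4*(-18))*r = -9136 + (-83 - 4*(-18))*(-102) = -9136 + (-83 + 72)*(-102) = -9136 - 11*(-102) = -9136 + 1122 = -8014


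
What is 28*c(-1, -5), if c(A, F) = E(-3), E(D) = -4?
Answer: -112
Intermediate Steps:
c(A, F) = -4
28*c(-1, -5) = 28*(-4) = -112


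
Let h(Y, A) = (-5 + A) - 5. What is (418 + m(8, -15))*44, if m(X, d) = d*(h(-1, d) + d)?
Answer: 44792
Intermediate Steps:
h(Y, A) = -10 + A
m(X, d) = d*(-10 + 2*d) (m(X, d) = d*((-10 + d) + d) = d*(-10 + 2*d))
(418 + m(8, -15))*44 = (418 + 2*(-15)*(-5 - 15))*44 = (418 + 2*(-15)*(-20))*44 = (418 + 600)*44 = 1018*44 = 44792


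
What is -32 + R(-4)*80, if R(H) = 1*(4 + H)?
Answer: -32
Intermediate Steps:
R(H) = 4 + H
-32 + R(-4)*80 = -32 + (4 - 4)*80 = -32 + 0*80 = -32 + 0 = -32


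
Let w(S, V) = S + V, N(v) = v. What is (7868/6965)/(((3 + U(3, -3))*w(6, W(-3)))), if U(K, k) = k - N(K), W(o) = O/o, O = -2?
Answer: -281/4975 ≈ -0.056482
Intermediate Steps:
W(o) = -2/o
U(K, k) = k - K
(7868/6965)/(((3 + U(3, -3))*w(6, W(-3)))) = (7868/6965)/(((3 + (-3 - 1*3))*(6 - 2/(-3)))) = (7868*(1/6965))/(((3 + (-3 - 3))*(6 - 2*(-1/3)))) = 1124/(995*(((3 - 6)*(6 + 2/3)))) = 1124/(995*((-3*20/3))) = (1124/995)/(-20) = (1124/995)*(-1/20) = -281/4975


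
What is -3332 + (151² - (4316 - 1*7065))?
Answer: 22218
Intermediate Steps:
-3332 + (151² - (4316 - 1*7065)) = -3332 + (22801 - (4316 - 7065)) = -3332 + (22801 - 1*(-2749)) = -3332 + (22801 + 2749) = -3332 + 25550 = 22218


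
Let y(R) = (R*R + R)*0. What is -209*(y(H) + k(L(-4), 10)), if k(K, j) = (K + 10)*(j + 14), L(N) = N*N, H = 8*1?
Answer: -130416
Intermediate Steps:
H = 8
L(N) = N²
k(K, j) = (10 + K)*(14 + j)
y(R) = 0 (y(R) = (R² + R)*0 = (R + R²)*0 = 0)
-209*(y(H) + k(L(-4), 10)) = -209*(0 + (140 + 10*10 + 14*(-4)² + (-4)²*10)) = -209*(0 + (140 + 100 + 14*16 + 16*10)) = -209*(0 + (140 + 100 + 224 + 160)) = -209*(0 + 624) = -209*624 = -130416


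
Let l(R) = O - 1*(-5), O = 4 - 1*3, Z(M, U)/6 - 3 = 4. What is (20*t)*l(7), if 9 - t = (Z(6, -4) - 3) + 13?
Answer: -5160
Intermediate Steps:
Z(M, U) = 42 (Z(M, U) = 18 + 6*4 = 18 + 24 = 42)
O = 1 (O = 4 - 3 = 1)
l(R) = 6 (l(R) = 1 - 1*(-5) = 1 + 5 = 6)
t = -43 (t = 9 - ((42 - 3) + 13) = 9 - (39 + 13) = 9 - 1*52 = 9 - 52 = -43)
(20*t)*l(7) = (20*(-43))*6 = -860*6 = -5160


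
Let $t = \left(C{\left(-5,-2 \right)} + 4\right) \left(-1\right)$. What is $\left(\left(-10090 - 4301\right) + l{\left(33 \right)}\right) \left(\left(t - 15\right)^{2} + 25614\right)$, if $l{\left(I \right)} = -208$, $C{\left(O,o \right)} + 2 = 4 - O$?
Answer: $-383807710$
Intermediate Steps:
$C{\left(O,o \right)} = 2 - O$ ($C{\left(O,o \right)} = -2 - \left(-4 + O\right) = 2 - O$)
$t = -11$ ($t = \left(\left(2 - -5\right) + 4\right) \left(-1\right) = \left(\left(2 + 5\right) + 4\right) \left(-1\right) = \left(7 + 4\right) \left(-1\right) = 11 \left(-1\right) = -11$)
$\left(\left(-10090 - 4301\right) + l{\left(33 \right)}\right) \left(\left(t - 15\right)^{2} + 25614\right) = \left(\left(-10090 - 4301\right) - 208\right) \left(\left(-11 - 15\right)^{2} + 25614\right) = \left(-14391 - 208\right) \left(\left(-26\right)^{2} + 25614\right) = - 14599 \left(676 + 25614\right) = \left(-14599\right) 26290 = -383807710$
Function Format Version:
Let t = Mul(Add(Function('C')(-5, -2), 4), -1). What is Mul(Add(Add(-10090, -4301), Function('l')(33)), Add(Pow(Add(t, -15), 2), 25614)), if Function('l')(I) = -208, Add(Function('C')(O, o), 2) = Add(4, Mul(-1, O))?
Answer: -383807710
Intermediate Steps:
Function('C')(O, o) = Add(2, Mul(-1, O)) (Function('C')(O, o) = Add(-2, Add(4, Mul(-1, O))) = Add(2, Mul(-1, O)))
t = -11 (t = Mul(Add(Add(2, Mul(-1, -5)), 4), -1) = Mul(Add(Add(2, 5), 4), -1) = Mul(Add(7, 4), -1) = Mul(11, -1) = -11)
Mul(Add(Add(-10090, -4301), Function('l')(33)), Add(Pow(Add(t, -15), 2), 25614)) = Mul(Add(Add(-10090, -4301), -208), Add(Pow(Add(-11, -15), 2), 25614)) = Mul(Add(-14391, -208), Add(Pow(-26, 2), 25614)) = Mul(-14599, Add(676, 25614)) = Mul(-14599, 26290) = -383807710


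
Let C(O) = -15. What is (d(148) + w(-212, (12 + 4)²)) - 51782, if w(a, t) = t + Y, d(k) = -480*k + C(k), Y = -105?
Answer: -122686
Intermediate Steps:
d(k) = -15 - 480*k (d(k) = -480*k - 15 = -15 - 480*k)
w(a, t) = -105 + t (w(a, t) = t - 105 = -105 + t)
(d(148) + w(-212, (12 + 4)²)) - 51782 = ((-15 - 480*148) + (-105 + (12 + 4)²)) - 51782 = ((-15 - 71040) + (-105 + 16²)) - 51782 = (-71055 + (-105 + 256)) - 51782 = (-71055 + 151) - 51782 = -70904 - 51782 = -122686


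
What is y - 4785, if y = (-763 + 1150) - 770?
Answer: -5168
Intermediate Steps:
y = -383 (y = 387 - 770 = -383)
y - 4785 = -383 - 4785 = -5168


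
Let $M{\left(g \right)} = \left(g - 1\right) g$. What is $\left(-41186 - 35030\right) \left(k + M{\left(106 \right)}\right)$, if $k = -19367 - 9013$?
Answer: $1314726000$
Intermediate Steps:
$M{\left(g \right)} = g \left(-1 + g\right)$ ($M{\left(g \right)} = \left(-1 + g\right) g = g \left(-1 + g\right)$)
$k = -28380$ ($k = -19367 - 9013 = -28380$)
$\left(-41186 - 35030\right) \left(k + M{\left(106 \right)}\right) = \left(-41186 - 35030\right) \left(-28380 + 106 \left(-1 + 106\right)\right) = - 76216 \left(-28380 + 106 \cdot 105\right) = - 76216 \left(-28380 + 11130\right) = \left(-76216\right) \left(-17250\right) = 1314726000$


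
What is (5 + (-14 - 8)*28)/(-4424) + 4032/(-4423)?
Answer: -15135115/19567352 ≈ -0.77349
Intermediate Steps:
(5 + (-14 - 8)*28)/(-4424) + 4032/(-4423) = (5 - 22*28)*(-1/4424) + 4032*(-1/4423) = (5 - 616)*(-1/4424) - 4032/4423 = -611*(-1/4424) - 4032/4423 = 611/4424 - 4032/4423 = -15135115/19567352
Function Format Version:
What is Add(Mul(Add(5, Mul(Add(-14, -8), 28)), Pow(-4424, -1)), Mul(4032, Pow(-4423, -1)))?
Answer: Rational(-15135115, 19567352) ≈ -0.77349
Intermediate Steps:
Add(Mul(Add(5, Mul(Add(-14, -8), 28)), Pow(-4424, -1)), Mul(4032, Pow(-4423, -1))) = Add(Mul(Add(5, Mul(-22, 28)), Rational(-1, 4424)), Mul(4032, Rational(-1, 4423))) = Add(Mul(Add(5, -616), Rational(-1, 4424)), Rational(-4032, 4423)) = Add(Mul(-611, Rational(-1, 4424)), Rational(-4032, 4423)) = Add(Rational(611, 4424), Rational(-4032, 4423)) = Rational(-15135115, 19567352)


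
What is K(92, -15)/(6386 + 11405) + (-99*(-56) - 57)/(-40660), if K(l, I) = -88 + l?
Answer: -97456577/723382060 ≈ -0.13472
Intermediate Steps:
K(92, -15)/(6386 + 11405) + (-99*(-56) - 57)/(-40660) = (-88 + 92)/(6386 + 11405) + (-99*(-56) - 57)/(-40660) = 4/17791 + (5544 - 57)*(-1/40660) = 4*(1/17791) + 5487*(-1/40660) = 4/17791 - 5487/40660 = -97456577/723382060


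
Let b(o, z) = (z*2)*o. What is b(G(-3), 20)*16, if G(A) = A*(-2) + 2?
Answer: 5120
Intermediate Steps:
G(A) = 2 - 2*A (G(A) = -2*A + 2 = 2 - 2*A)
b(o, z) = 2*o*z (b(o, z) = (2*z)*o = 2*o*z)
b(G(-3), 20)*16 = (2*(2 - 2*(-3))*20)*16 = (2*(2 + 6)*20)*16 = (2*8*20)*16 = 320*16 = 5120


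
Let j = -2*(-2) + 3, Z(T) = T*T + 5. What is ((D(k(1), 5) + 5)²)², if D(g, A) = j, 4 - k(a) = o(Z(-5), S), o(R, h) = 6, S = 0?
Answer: 20736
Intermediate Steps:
Z(T) = 5 + T² (Z(T) = T² + 5 = 5 + T²)
k(a) = -2 (k(a) = 4 - 1*6 = 4 - 6 = -2)
j = 7 (j = 4 + 3 = 7)
D(g, A) = 7
((D(k(1), 5) + 5)²)² = ((7 + 5)²)² = (12²)² = 144² = 20736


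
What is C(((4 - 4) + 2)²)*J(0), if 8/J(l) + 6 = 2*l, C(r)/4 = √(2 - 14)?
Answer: -32*I*√3/3 ≈ -18.475*I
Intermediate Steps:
C(r) = 8*I*√3 (C(r) = 4*√(2 - 14) = 4*√(-12) = 4*(2*I*√3) = 8*I*√3)
J(l) = 8/(-6 + 2*l)
C(((4 - 4) + 2)²)*J(0) = (8*I*√3)*(4/(-3 + 0)) = (8*I*√3)*(4/(-3)) = (8*I*√3)*(4*(-⅓)) = (8*I*√3)*(-4/3) = -32*I*√3/3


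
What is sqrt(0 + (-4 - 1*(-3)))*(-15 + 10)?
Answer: -5*I ≈ -5.0*I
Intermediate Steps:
sqrt(0 + (-4 - 1*(-3)))*(-15 + 10) = sqrt(0 + (-4 + 3))*(-5) = sqrt(0 - 1)*(-5) = sqrt(-1)*(-5) = I*(-5) = -5*I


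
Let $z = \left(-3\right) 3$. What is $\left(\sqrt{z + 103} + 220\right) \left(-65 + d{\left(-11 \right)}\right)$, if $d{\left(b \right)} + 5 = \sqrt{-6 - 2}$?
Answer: $- 2 \left(35 - i \sqrt{2}\right) \left(220 + \sqrt{94}\right) \approx -16079.0 + 649.68 i$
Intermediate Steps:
$d{\left(b \right)} = -5 + 2 i \sqrt{2}$ ($d{\left(b \right)} = -5 + \sqrt{-6 - 2} = -5 + \sqrt{-8} = -5 + 2 i \sqrt{2}$)
$z = -9$
$\left(\sqrt{z + 103} + 220\right) \left(-65 + d{\left(-11 \right)}\right) = \left(\sqrt{-9 + 103} + 220\right) \left(-65 - \left(5 - 2 i \sqrt{2}\right)\right) = \left(\sqrt{94} + 220\right) \left(-70 + 2 i \sqrt{2}\right) = \left(220 + \sqrt{94}\right) \left(-70 + 2 i \sqrt{2}\right) = \left(-70 + 2 i \sqrt{2}\right) \left(220 + \sqrt{94}\right)$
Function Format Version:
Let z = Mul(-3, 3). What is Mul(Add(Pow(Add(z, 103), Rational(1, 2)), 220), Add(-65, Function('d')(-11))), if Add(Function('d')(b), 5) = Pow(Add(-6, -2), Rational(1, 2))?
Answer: Mul(-2, Add(35, Mul(-1, I, Pow(2, Rational(1, 2)))), Add(220, Pow(94, Rational(1, 2)))) ≈ Add(-16079., Mul(649.68, I))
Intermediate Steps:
Function('d')(b) = Add(-5, Mul(2, I, Pow(2, Rational(1, 2)))) (Function('d')(b) = Add(-5, Pow(Add(-6, -2), Rational(1, 2))) = Add(-5, Pow(-8, Rational(1, 2))) = Add(-5, Mul(2, I, Pow(2, Rational(1, 2)))))
z = -9
Mul(Add(Pow(Add(z, 103), Rational(1, 2)), 220), Add(-65, Function('d')(-11))) = Mul(Add(Pow(Add(-9, 103), Rational(1, 2)), 220), Add(-65, Add(-5, Mul(2, I, Pow(2, Rational(1, 2)))))) = Mul(Add(Pow(94, Rational(1, 2)), 220), Add(-70, Mul(2, I, Pow(2, Rational(1, 2))))) = Mul(Add(220, Pow(94, Rational(1, 2))), Add(-70, Mul(2, I, Pow(2, Rational(1, 2))))) = Mul(Add(-70, Mul(2, I, Pow(2, Rational(1, 2)))), Add(220, Pow(94, Rational(1, 2))))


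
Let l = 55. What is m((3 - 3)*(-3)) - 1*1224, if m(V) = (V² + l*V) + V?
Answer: -1224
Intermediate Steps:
m(V) = V² + 56*V (m(V) = (V² + 55*V) + V = V² + 56*V)
m((3 - 3)*(-3)) - 1*1224 = ((3 - 3)*(-3))*(56 + (3 - 3)*(-3)) - 1*1224 = (0*(-3))*(56 + 0*(-3)) - 1224 = 0*(56 + 0) - 1224 = 0*56 - 1224 = 0 - 1224 = -1224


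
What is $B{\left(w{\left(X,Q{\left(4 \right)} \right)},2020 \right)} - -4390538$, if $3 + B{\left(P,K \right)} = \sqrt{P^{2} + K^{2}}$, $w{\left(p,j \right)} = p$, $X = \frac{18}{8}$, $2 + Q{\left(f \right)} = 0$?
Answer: $4390535 + \frac{\sqrt{65286481}}{4} \approx 4.3926 \cdot 10^{6}$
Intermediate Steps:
$Q{\left(f \right)} = -2$ ($Q{\left(f \right)} = -2 + 0 = -2$)
$X = \frac{9}{4}$ ($X = 18 \cdot \frac{1}{8} = \frac{9}{4} \approx 2.25$)
$B{\left(P,K \right)} = -3 + \sqrt{K^{2} + P^{2}}$ ($B{\left(P,K \right)} = -3 + \sqrt{P^{2} + K^{2}} = -3 + \sqrt{K^{2} + P^{2}}$)
$B{\left(w{\left(X,Q{\left(4 \right)} \right)},2020 \right)} - -4390538 = \left(-3 + \sqrt{2020^{2} + \left(\frac{9}{4}\right)^{2}}\right) - -4390538 = \left(-3 + \sqrt{4080400 + \frac{81}{16}}\right) + 4390538 = \left(-3 + \sqrt{\frac{65286481}{16}}\right) + 4390538 = \left(-3 + \frac{\sqrt{65286481}}{4}\right) + 4390538 = 4390535 + \frac{\sqrt{65286481}}{4}$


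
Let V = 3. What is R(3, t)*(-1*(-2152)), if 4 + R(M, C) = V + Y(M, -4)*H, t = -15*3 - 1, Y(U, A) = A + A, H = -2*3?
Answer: 101144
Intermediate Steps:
H = -6
Y(U, A) = 2*A
t = -46 (t = -3*15 - 1 = -45 - 1 = -46)
R(M, C) = 47 (R(M, C) = -4 + (3 + (2*(-4))*(-6)) = -4 + (3 - 8*(-6)) = -4 + (3 + 48) = -4 + 51 = 47)
R(3, t)*(-1*(-2152)) = 47*(-1*(-2152)) = 47*2152 = 101144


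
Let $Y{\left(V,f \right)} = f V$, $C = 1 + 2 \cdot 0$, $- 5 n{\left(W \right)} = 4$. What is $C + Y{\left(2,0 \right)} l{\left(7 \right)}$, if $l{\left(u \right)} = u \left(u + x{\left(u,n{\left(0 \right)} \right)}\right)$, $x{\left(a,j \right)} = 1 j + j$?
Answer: $1$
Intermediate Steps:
$n{\left(W \right)} = - \frac{4}{5}$ ($n{\left(W \right)} = \left(- \frac{1}{5}\right) 4 = - \frac{4}{5}$)
$C = 1$ ($C = 1 + 0 = 1$)
$x{\left(a,j \right)} = 2 j$ ($x{\left(a,j \right)} = j + j = 2 j$)
$Y{\left(V,f \right)} = V f$
$l{\left(u \right)} = u \left(- \frac{8}{5} + u\right)$ ($l{\left(u \right)} = u \left(u + 2 \left(- \frac{4}{5}\right)\right) = u \left(u - \frac{8}{5}\right) = u \left(- \frac{8}{5} + u\right)$)
$C + Y{\left(2,0 \right)} l{\left(7 \right)} = 1 + 2 \cdot 0 \cdot \frac{1}{5} \cdot 7 \left(-8 + 5 \cdot 7\right) = 1 + 0 \cdot \frac{1}{5} \cdot 7 \left(-8 + 35\right) = 1 + 0 \cdot \frac{1}{5} \cdot 7 \cdot 27 = 1 + 0 \cdot \frac{189}{5} = 1 + 0 = 1$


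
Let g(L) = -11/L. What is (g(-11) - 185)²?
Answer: 33856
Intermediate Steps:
(g(-11) - 185)² = (-11/(-11) - 185)² = (-11*(-1/11) - 185)² = (1 - 185)² = (-184)² = 33856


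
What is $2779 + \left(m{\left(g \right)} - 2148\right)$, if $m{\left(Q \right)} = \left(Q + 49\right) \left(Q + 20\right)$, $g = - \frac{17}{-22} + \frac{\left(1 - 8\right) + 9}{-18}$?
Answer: $\frac{64964527}{39204} \approx 1657.1$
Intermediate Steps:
$g = \frac{131}{198}$ ($g = \left(-17\right) \left(- \frac{1}{22}\right) + \left(-7 + 9\right) \left(- \frac{1}{18}\right) = \frac{17}{22} + 2 \left(- \frac{1}{18}\right) = \frac{17}{22} - \frac{1}{9} = \frac{131}{198} \approx 0.66162$)
$m{\left(Q \right)} = \left(20 + Q\right) \left(49 + Q\right)$ ($m{\left(Q \right)} = \left(49 + Q\right) \left(20 + Q\right) = \left(20 + Q\right) \left(49 + Q\right)$)
$2779 + \left(m{\left(g \right)} - 2148\right) = 2779 + \left(\left(980 + \left(\frac{131}{198}\right)^{2} + 69 \cdot \frac{131}{198}\right) - 2148\right) = 2779 + \left(\left(980 + \frac{17161}{39204} + \frac{3013}{66}\right) - 2148\right) = 2779 + \left(\frac{40226803}{39204} - 2148\right) = 2779 - \frac{43983389}{39204} = \frac{64964527}{39204}$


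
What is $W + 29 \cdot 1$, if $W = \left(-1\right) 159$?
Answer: $-130$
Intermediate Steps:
$W = -159$
$W + 29 \cdot 1 = -159 + 29 \cdot 1 = -159 + 29 = -130$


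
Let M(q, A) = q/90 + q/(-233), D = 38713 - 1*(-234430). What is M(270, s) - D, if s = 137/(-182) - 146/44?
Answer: -63641890/233 ≈ -2.7314e+5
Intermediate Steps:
D = 273143 (D = 38713 + 234430 = 273143)
s = -4075/1001 (s = 137*(-1/182) - 146*1/44 = -137/182 - 73/22 = -4075/1001 ≈ -4.0709)
M(q, A) = 143*q/20970 (M(q, A) = q*(1/90) + q*(-1/233) = q/90 - q/233 = 143*q/20970)
M(270, s) - D = (143/20970)*270 - 1*273143 = 429/233 - 273143 = -63641890/233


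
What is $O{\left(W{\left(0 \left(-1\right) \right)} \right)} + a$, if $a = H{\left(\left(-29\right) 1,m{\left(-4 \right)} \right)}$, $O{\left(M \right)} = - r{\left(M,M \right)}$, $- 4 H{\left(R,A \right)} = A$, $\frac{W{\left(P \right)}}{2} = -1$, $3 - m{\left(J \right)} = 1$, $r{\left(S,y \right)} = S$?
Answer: $\frac{3}{2} \approx 1.5$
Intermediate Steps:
$m{\left(J \right)} = 2$ ($m{\left(J \right)} = 3 - 1 = 2$)
$W{\left(P \right)} = -2$ ($W{\left(P \right)} = 2 \left(-1\right) = -2$)
$H{\left(R,A \right)} = - \frac{A}{4}$
$O{\left(M \right)} = - M$
$a = - \frac{1}{2}$ ($a = \left(- \frac{1}{4}\right) 2 = - \frac{1}{2} \approx -0.5$)
$O{\left(W{\left(0 \left(-1\right) \right)} \right)} + a = \left(-1\right) \left(-2\right) - \frac{1}{2} = 2 - \frac{1}{2} = \frac{3}{2}$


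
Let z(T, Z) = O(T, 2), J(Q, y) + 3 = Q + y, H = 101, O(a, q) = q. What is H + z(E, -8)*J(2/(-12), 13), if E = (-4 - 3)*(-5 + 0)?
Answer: 362/3 ≈ 120.67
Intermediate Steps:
J(Q, y) = -3 + Q + y (J(Q, y) = -3 + (Q + y) = -3 + Q + y)
E = 35 (E = -7*(-5) = 35)
z(T, Z) = 2
H + z(E, -8)*J(2/(-12), 13) = 101 + 2*(-3 + 2/(-12) + 13) = 101 + 2*(-3 + 2*(-1/12) + 13) = 101 + 2*(-3 - 1/6 + 13) = 101 + 2*(59/6) = 101 + 59/3 = 362/3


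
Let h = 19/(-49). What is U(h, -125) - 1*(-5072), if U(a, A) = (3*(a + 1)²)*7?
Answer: 1742396/343 ≈ 5079.9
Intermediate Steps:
h = -19/49 (h = 19*(-1/49) = -19/49 ≈ -0.38775)
U(a, A) = 21*(1 + a)² (U(a, A) = (3*(1 + a)²)*7 = 21*(1 + a)²)
U(h, -125) - 1*(-5072) = 21*(1 - 19/49)² - 1*(-5072) = 21*(30/49)² + 5072 = 21*(900/2401) + 5072 = 2700/343 + 5072 = 1742396/343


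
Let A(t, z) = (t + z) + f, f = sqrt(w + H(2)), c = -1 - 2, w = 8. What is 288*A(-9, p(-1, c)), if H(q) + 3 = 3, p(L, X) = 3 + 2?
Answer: -1152 + 576*sqrt(2) ≈ -337.41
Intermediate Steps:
c = -3
p(L, X) = 5
H(q) = 0 (H(q) = -3 + 3 = 0)
f = 2*sqrt(2) (f = sqrt(8 + 0) = sqrt(8) = 2*sqrt(2) ≈ 2.8284)
A(t, z) = t + z + 2*sqrt(2) (A(t, z) = (t + z) + 2*sqrt(2) = t + z + 2*sqrt(2))
288*A(-9, p(-1, c)) = 288*(-9 + 5 + 2*sqrt(2)) = 288*(-4 + 2*sqrt(2)) = -1152 + 576*sqrt(2)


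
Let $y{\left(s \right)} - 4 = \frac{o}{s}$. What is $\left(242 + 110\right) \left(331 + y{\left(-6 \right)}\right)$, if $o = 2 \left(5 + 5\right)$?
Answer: $\frac{350240}{3} \approx 1.1675 \cdot 10^{5}$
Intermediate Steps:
$o = 20$ ($o = 2 \cdot 10 = 20$)
$y{\left(s \right)} = 4 + \frac{20}{s}$
$\left(242 + 110\right) \left(331 + y{\left(-6 \right)}\right) = \left(242 + 110\right) \left(331 + \left(4 + \frac{20}{-6}\right)\right) = 352 \left(331 + \left(4 + 20 \left(- \frac{1}{6}\right)\right)\right) = 352 \left(331 + \left(4 - \frac{10}{3}\right)\right) = 352 \left(331 + \frac{2}{3}\right) = 352 \cdot \frac{995}{3} = \frac{350240}{3}$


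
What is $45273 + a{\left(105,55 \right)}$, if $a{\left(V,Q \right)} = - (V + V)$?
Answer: $45063$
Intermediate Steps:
$a{\left(V,Q \right)} = - 2 V$
$45273 + a{\left(105,55 \right)} = 45273 - 210 = 45063$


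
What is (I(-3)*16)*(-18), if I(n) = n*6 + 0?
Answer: 5184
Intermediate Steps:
I(n) = 6*n (I(n) = 6*n + 0 = 6*n)
(I(-3)*16)*(-18) = ((6*(-3))*16)*(-18) = -18*16*(-18) = -288*(-18) = 5184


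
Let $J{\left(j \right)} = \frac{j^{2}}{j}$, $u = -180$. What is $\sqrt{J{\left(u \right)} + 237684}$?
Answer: $8 \sqrt{3711} \approx 487.34$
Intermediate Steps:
$J{\left(j \right)} = j$
$\sqrt{J{\left(u \right)} + 237684} = \sqrt{-180 + 237684} = \sqrt{237504} = 8 \sqrt{3711}$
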